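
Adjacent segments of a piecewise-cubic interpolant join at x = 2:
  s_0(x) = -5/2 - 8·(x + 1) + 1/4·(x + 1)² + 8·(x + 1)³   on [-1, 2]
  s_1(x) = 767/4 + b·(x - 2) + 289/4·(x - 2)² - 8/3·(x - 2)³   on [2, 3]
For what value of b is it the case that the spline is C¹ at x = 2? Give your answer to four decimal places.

209.5000

s_0'(x) = -8 + 1/2·(x + 1) + 24·(x + 1)², so s_0'(2) = 419/2. On the right, s_1'(2) = b, so b = 419/2.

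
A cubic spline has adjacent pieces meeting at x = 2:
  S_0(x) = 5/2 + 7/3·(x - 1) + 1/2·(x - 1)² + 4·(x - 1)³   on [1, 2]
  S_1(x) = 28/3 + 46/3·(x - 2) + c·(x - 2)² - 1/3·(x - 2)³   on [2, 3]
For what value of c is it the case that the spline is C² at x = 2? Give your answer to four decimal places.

S_0''(x) = 1 + 24·(x - 1), so S_0''(2) = 25. On the right, S_1''(2) = 2c, so c = 25/2.

12.5000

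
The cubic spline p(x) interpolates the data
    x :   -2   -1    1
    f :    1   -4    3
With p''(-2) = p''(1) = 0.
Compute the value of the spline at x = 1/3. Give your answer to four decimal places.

Write m_i for p''(x_i). With h_i = 1, 2 and divided differences Δ_i = -5, 7/2, the continuity of p' gives the tridiagonal system
  1·m_0 + 6·m_1 + 2·m_2 = 6(Δ_1 - Δ_0) = 51
Natural end conditions: m_0 = m_2 = 0.
Hence m_0 = 0, m_1 = 17/2, m_2 = 0.
On [-1, 1], p(x) = -4 - 13/6·(x + 1) + 17/4·(x + 1)² - 17/24·(x + 1)³.
With (x + 1) = 4/3: p(1/3) = -82/81.

-1.0123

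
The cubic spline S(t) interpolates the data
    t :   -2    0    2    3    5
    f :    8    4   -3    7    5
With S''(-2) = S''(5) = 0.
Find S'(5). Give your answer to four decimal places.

-5.6484

Write m_i for S''(x_i). With h_i = 2, 2, 1, 2 and divided differences Δ_i = -2, -7/2, 10, -1, the continuity of S' gives the tridiagonal system
  2·m_0 + 8·m_1 + 2·m_2 = 6(Δ_1 - Δ_0) = -9
  2·m_1 + 6·m_2 + 1·m_3 = 6(Δ_2 - Δ_1) = 81
  1·m_2 + 6·m_3 + 2·m_4 = 6(Δ_3 - Δ_2) = -66
Natural end conditions: m_0 = m_4 = 0.
Solving: m_0 = 0, m_1 = -1419/256, m_2 = 1131/64, m_3 = -1785/128, m_4 = 0.
On [3, 5], S'(t) = b_3 + 2c_3·(t - 3) + 3d_3·(t - 3)² with b_3 = Δ_3 - h_3(2m_3 + m_4)/6 = 531/64, c_3 = m_3/2 = -1785/256, d_3 = (m_4 - m_3)/(6h_3) = 595/512. So S'(5) = -723/128.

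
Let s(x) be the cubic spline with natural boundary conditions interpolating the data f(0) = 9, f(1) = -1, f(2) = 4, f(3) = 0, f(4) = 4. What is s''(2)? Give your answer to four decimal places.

Write M_i for s''(x_i). With h_i = 1, 1, 1, 1 and divided differences Δ_i = -10, 5, -4, 4, the continuity of s' gives the tridiagonal system
  1·M_0 + 4·M_1 + 1·M_2 = 6(Δ_1 - Δ_0) = 90
  1·M_1 + 4·M_2 + 1·M_3 = 6(Δ_2 - Δ_1) = -54
  1·M_2 + 4·M_3 + 1·M_4 = 6(Δ_3 - Δ_2) = 48
Natural end conditions: M_0 = M_4 = 0.
Hence M_0 = 0, M_1 = 807/28, M_2 = -177/7, M_3 = 513/28, M_4 = 0.

-25.2857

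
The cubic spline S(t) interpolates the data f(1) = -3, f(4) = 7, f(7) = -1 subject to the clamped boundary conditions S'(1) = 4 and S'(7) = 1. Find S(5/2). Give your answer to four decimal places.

With M_i denoting the second derivative at x_i, h_i = 3, 3, and Δ_i = (y_(i+1) − y_i)/h_i = 10/3, -8/3:
  3·M_0 + 12·M_1 + 3·M_2 = 6(Δ_1 - Δ_0) = -36
Clamped end conditions give two more equations: 2h_0·M_0 + h_0·M_1 = 6(Δ_0 - S'(1)) = -4 and h_1·M_1 + 2h_1·M_2 = 6(S'(7) - Δ_1) = 22.
Solving: M_0 = 11/6, M_1 = -5, M_2 = 37/6.
On [1, 4], S(t) = -3 + 4·(t - 1) + 11/12·(t - 1)² - 41/108·(t - 1)³.
With (t - 1) = 3/2: S(5/2) = 121/32.

3.7813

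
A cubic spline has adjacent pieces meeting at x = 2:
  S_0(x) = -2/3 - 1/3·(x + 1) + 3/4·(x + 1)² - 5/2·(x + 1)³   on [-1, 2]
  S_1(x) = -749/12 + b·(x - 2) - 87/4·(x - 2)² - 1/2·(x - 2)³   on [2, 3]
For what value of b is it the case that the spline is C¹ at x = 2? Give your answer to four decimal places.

-63.3333

S_0'(x) = -1/3 + 3/2·(x + 1) - 15/2·(x + 1)², so S_0'(2) = -190/3. On the right, S_1'(2) = b, so b = -190/3.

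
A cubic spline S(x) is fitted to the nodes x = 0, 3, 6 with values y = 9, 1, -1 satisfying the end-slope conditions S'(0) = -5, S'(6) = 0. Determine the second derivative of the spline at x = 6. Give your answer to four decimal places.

Write σ_i for S''(x_i). With h_i = 3, 3 and divided differences Δ_i = -8/3, -2/3, the continuity of S' gives the tridiagonal system
  3·σ_0 + 12·σ_1 + 3·σ_2 = 6(Δ_1 - Δ_0) = 12
Clamped end conditions give two more equations: 2h_0·σ_0 + h_0·σ_1 = 6(Δ_0 - S'(0)) = 14 and h_1·σ_1 + 2h_1·σ_2 = 6(S'(6) - Δ_1) = 4.
Forward elimination and back-substitution give σ_0 = 13/6, σ_1 = 1/3, σ_2 = 1/2.

0.5000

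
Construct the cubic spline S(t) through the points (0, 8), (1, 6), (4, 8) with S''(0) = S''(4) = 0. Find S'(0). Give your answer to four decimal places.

-2.3333

Put M_i = S'' at the i-th knot. Here h = (1, 3) and Δ = (-2, 2/3), so the interior equations h_(i-1)·M_(i-1) + 2(h_(i-1)+h_i)·M_i + h_i·M_(i+1) = 6(Δ_i − Δ_(i-1)) read
  1·M_0 + 8·M_1 + 3·M_2 = 6(Δ_1 - Δ_0) = 16
Natural end conditions: M_0 = M_2 = 0.
Hence M_0 = 0, M_1 = 2, M_2 = 0.
On [0, 1], S'(t) = b_0 + 2c_0·t + 3d_0·t² with b_0 = Δ_0 - h_0(2M_0 + M_1)/6 = -7/3, c_0 = M_0/2 = 0, d_0 = (M_1 - M_0)/(6h_0) = 1/3. So S'(0) = -7/3.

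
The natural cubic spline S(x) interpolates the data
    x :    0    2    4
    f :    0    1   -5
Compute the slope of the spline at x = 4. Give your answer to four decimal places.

Write M_i for S''(x_i). With h_i = 2, 2 and divided differences Δ_i = 1/2, -3, the continuity of S' gives the tridiagonal system
  2·M_0 + 8·M_1 + 2·M_2 = 6(Δ_1 - Δ_0) = -21
Natural end conditions: M_0 = M_2 = 0.
Solving the tridiagonal system: M_0 = 0, M_1 = -21/8, M_2 = 0.
On [2, 4], S'(x) = b_1 + 2c_1·(x - 2) + 3d_1·(x - 2)² with b_1 = Δ_1 - h_1(2M_1 + M_2)/6 = -5/4, c_1 = M_1/2 = -21/16, d_1 = (M_2 - M_1)/(6h_1) = 7/32. So S'(4) = -31/8.

-3.8750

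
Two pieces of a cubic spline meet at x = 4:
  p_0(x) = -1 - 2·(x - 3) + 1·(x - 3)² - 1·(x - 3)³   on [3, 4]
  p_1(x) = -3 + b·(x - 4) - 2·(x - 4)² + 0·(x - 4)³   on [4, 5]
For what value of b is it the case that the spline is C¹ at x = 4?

p_0'(x) = -2 + 2·(x - 3) - 3·(x - 3)², so p_0'(4) = -3. On the right, p_1'(4) = b, so b = -3.

-3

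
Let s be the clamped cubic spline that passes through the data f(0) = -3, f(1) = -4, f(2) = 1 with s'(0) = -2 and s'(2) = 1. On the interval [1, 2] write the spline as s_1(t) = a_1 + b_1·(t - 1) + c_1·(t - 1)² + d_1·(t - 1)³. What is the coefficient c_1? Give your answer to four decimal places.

7.5000

With σ_i denoting the second derivative at x_i, h_i = 1, 1, and Δ_i = (y_(i+1) − y_i)/h_i = -1, 5:
  1·σ_0 + 4·σ_1 + 1·σ_2 = 6(Δ_1 - Δ_0) = 36
Clamped end conditions give two more equations: 2h_0·σ_0 + h_0·σ_1 = 6(Δ_0 - s'(0)) = 6 and h_1·σ_1 + 2h_1·σ_2 = 6(s'(2) - Δ_1) = -24.
Hence σ_0 = -9/2, σ_1 = 15, σ_2 = -39/2.
On [1, 2], with s_1(t) = a_1 + b_1·(t - 1) + c_1·(t - 1)² + d_1·(t - 1)³: c_1 = σ_1/2 = 15/2, d_1 = (σ_2 - σ_1)/(6h_1) = -23/4, b_1 = Δ_1 - h_1(2σ_1 + σ_2)/6 = 13/4.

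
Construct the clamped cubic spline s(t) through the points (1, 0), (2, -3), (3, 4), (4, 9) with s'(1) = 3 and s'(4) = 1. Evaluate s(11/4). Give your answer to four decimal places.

With M_i denoting the second derivative at x_i, h_i = 1, 1, 1, and Δ_i = (y_(i+1) − y_i)/h_i = -3, 7, 5:
  1·M_0 + 4·M_1 + 1·M_2 = 6(Δ_1 - Δ_0) = 60
  1·M_1 + 4·M_2 + 1·M_3 = 6(Δ_2 - Δ_1) = -12
Clamped end conditions give two more equations: 2h_0·M_0 + h_0·M_1 = 6(Δ_0 - s'(1)) = -36 and h_2·M_2 + 2h_2·M_3 = 6(s'(4) - Δ_2) = -24.
Hence M_0 = -452/15, M_1 = 364/15, M_2 = -104/15, M_3 = -128/15.
On [2, 3], s(t) = -3 + 1/15·(t - 2) + 182/15·(t - 2)² - 26/5·(t - 2)³.
With (t - 2) = 3/4: s(11/4) = 269/160.

1.6813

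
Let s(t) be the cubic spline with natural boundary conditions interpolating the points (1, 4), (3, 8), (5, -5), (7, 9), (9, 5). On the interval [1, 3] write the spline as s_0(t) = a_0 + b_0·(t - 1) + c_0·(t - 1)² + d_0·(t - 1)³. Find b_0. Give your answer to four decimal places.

Let M_i = s''(x_i). Step sizes h_i = 2, 2, 2, 2; slopes of the chords Δ_i = (y_(i+1) - y_i)/h_i = 2, -13/2, 7, -2.
  2·M_0 + 8·M_1 + 2·M_2 = 6(Δ_1 - Δ_0) = -51
  2·M_1 + 8·M_2 + 2·M_3 = 6(Δ_2 - Δ_1) = 81
  2·M_2 + 8·M_3 + 2·M_4 = 6(Δ_3 - Δ_2) = -54
Natural end conditions: M_0 = M_4 = 0.
Solving: M_0 = 0, M_1 = -1143/112, M_2 = 429/28, M_3 = -1185/112, M_4 = 0.
On [1, 3], with s_0(t) = a_0 + b_0·(t - 1) + c_0·(t - 1)² + d_0·(t - 1)³: c_0 = M_0/2 = 0, d_0 = (M_1 - M_0)/(6h_0) = -381/448, b_0 = Δ_0 - h_0(2M_0 + M_1)/6 = 605/112.

5.4018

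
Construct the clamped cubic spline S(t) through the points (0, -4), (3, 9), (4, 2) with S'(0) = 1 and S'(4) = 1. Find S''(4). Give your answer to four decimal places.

32.5000

Write m_i for S''(x_i). With h_i = 3, 1 and divided differences Δ_i = 13/3, -7, the continuity of S' gives the tridiagonal system
  3·m_0 + 8·m_1 + 1·m_2 = 6(Δ_1 - Δ_0) = -68
Clamped end conditions give two more equations: 2h_0·m_0 + h_0·m_1 = 6(Δ_0 - S'(0)) = 20 and h_1·m_1 + 2h_1·m_2 = 6(S'(4) - Δ_1) = 48.
Solving: m_0 = 71/6, m_1 = -17, m_2 = 65/2.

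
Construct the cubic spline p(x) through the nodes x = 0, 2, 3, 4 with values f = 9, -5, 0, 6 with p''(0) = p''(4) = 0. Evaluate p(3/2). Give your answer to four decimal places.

-4.1821

Write m_i for p''(x_i). With h_i = 2, 1, 1 and divided differences Δ_i = -7, 5, 6, the continuity of p' gives the tridiagonal system
  2·m_0 + 6·m_1 + 1·m_2 = 6(Δ_1 - Δ_0) = 72
  1·m_1 + 4·m_2 + 1·m_3 = 6(Δ_2 - Δ_1) = 6
Natural end conditions: m_0 = m_3 = 0.
Solving the tridiagonal system: m_0 = 0, m_1 = 282/23, m_2 = -36/23, m_3 = 0.
On [0, 2], p(x) = 9 - 255/23·x + 0·x² + 47/46·x³.
With x = 3/2: p(3/2) = -1539/368.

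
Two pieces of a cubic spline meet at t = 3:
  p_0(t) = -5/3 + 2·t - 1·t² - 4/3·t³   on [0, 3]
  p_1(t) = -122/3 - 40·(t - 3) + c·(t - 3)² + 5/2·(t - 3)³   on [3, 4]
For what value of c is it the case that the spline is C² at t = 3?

p_0''(t) = -2 - 8·t, so p_0''(3) = -26. On the right, p_1''(3) = 2c, so c = -13.

-13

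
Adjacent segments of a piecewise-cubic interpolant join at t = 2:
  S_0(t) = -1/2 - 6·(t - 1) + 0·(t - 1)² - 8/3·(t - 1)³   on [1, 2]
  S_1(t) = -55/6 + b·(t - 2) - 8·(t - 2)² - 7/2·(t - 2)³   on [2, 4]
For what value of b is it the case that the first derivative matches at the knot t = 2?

-14

S_0'(t) = -6 + 0·(t - 1) - 8·(t - 1)², so S_0'(2) = -14. On the right, S_1'(2) = b, so b = -14.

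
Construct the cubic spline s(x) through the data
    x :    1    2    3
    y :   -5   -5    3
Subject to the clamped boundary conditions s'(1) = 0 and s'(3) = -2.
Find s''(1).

Let M_i = s''(x_i). Step sizes h_i = 1, 1; slopes of the chords Δ_i = (y_(i+1) - y_i)/h_i = 0, 8.
  1·M_0 + 4·M_1 + 1·M_2 = 6(Δ_1 - Δ_0) = 48
Clamped end conditions give two more equations: 2h_0·M_0 + h_0·M_1 = 6(Δ_0 - s'(1)) = 0 and h_1·M_1 + 2h_1·M_2 = 6(s'(3) - Δ_1) = -60.
Hence M_0 = -13, M_1 = 26, M_2 = -43.

-13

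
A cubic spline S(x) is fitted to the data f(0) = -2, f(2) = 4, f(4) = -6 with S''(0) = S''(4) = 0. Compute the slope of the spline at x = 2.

Put M_i = S'' at the i-th knot. Here h = (2, 2) and Δ = (3, -5), so the interior equations h_(i-1)·M_(i-1) + 2(h_(i-1)+h_i)·M_i + h_i·M_(i+1) = 6(Δ_i − Δ_(i-1)) read
  2·M_0 + 8·M_1 + 2·M_2 = 6(Δ_1 - Δ_0) = -48
Natural end conditions: M_0 = M_2 = 0.
Solving: M_0 = 0, M_1 = -6, M_2 = 0.
On [2, 4], S'(x) = b_1 + 2c_1·(x - 2) + 3d_1·(x - 2)² with b_1 = Δ_1 - h_1(2M_1 + M_2)/6 = -1, c_1 = M_1/2 = -3, d_1 = (M_2 - M_1)/(6h_1) = 1/2. So S'(2) = -1.

-1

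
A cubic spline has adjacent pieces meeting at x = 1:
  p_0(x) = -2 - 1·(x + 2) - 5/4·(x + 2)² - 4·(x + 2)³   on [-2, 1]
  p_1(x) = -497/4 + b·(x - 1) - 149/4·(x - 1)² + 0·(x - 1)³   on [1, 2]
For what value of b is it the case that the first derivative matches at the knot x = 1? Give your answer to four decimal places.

-116.5000

p_0'(x) = -1 - 5/2·(x + 2) - 12·(x + 2)², so p_0'(1) = -233/2. On the right, p_1'(1) = b, so b = -233/2.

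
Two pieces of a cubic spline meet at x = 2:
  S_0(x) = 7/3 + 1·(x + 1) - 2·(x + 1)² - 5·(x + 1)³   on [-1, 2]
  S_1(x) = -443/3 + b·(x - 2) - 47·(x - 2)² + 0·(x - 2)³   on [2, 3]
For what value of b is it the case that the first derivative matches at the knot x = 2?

-146

S_0'(x) = 1 - 4·(x + 1) - 15·(x + 1)², so S_0'(2) = -146. On the right, S_1'(2) = b, so b = -146.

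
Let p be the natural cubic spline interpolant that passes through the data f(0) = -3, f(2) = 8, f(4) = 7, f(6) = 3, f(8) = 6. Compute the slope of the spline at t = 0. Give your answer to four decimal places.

Write M_i for p''(x_i). With h_i = 2, 2, 2, 2 and divided differences Δ_i = 11/2, -1/2, -2, 3/2, the continuity of p' gives the tridiagonal system
  2·M_0 + 8·M_1 + 2·M_2 = 6(Δ_1 - Δ_0) = -36
  2·M_1 + 8·M_2 + 2·M_3 = 6(Δ_2 - Δ_1) = -9
  2·M_2 + 8·M_3 + 2·M_4 = 6(Δ_3 - Δ_2) = 21
Natural end conditions: M_0 = M_4 = 0.
Solving: M_0 = 0, M_1 = -69/16, M_2 = -3/4, M_3 = 45/16, M_4 = 0.
On [0, 2], p'(t) = b_0 + 2c_0·t + 3d_0·t² with b_0 = Δ_0 - h_0(2M_0 + M_1)/6 = 111/16, c_0 = M_0/2 = 0, d_0 = (M_1 - M_0)/(6h_0) = -23/64. So p'(0) = 111/16.

6.9375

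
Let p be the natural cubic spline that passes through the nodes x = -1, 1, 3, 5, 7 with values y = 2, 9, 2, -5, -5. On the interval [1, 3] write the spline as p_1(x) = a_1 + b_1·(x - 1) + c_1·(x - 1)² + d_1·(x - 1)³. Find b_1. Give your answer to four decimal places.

Put σ_i = p'' at the i-th knot. Here h = (2, 2, 2, 2) and Δ = (7/2, -7/2, -7/2, 0), so the interior equations h_(i-1)·σ_(i-1) + 2(h_(i-1)+h_i)·σ_i + h_i·σ_(i+1) = 6(Δ_i − Δ_(i-1)) read
  2·σ_0 + 8·σ_1 + 2·σ_2 = 6(Δ_1 - Δ_0) = -42
  2·σ_1 + 8·σ_2 + 2·σ_3 = 6(Δ_2 - Δ_1) = 0
  2·σ_2 + 8·σ_3 + 2·σ_4 = 6(Δ_3 - Δ_2) = 21
Natural end conditions: σ_0 = σ_4 = 0.
Hence σ_0 = 0, σ_1 = -87/16, σ_2 = 3/4, σ_3 = 39/16, σ_4 = 0.
On [1, 3], with p_1(x) = a_1 + b_1·(x - 1) + c_1·(x - 1)² + d_1·(x - 1)³: c_1 = σ_1/2 = -87/32, d_1 = (σ_2 - σ_1)/(6h_1) = 33/64, b_1 = Δ_1 - h_1(2σ_1 + σ_2)/6 = -1/8.

-0.1250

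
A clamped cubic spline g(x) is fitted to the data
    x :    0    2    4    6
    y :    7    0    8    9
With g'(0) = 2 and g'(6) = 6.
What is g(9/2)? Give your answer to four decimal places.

8.1656

Let M_i = g''(x_i). Step sizes h_i = 2, 2, 2; slopes of the chords Δ_i = (y_(i+1) - y_i)/h_i = -7/2, 4, 1/2.
  2·M_0 + 8·M_1 + 2·M_2 = 6(Δ_1 - Δ_0) = 45
  2·M_1 + 8·M_2 + 2·M_3 = 6(Δ_2 - Δ_1) = -21
Clamped end conditions give two more equations: 2h_0·M_0 + h_0·M_1 = 6(Δ_0 - g'(0)) = -33 and h_2·M_2 + 2h_2·M_3 = 6(g'(6) - Δ_2) = 33.
Forward elimination and back-substitution give M_0 = -208/15, M_1 = 337/30, M_2 = -257/30, M_3 = 188/15.
On [4, 6], g(x) = 8 + 61/30·(x - 4) - 257/60·(x - 4)² + 211/120·(x - 4)³.
With (x - 4) = 1/2: g(9/2) = 2613/320.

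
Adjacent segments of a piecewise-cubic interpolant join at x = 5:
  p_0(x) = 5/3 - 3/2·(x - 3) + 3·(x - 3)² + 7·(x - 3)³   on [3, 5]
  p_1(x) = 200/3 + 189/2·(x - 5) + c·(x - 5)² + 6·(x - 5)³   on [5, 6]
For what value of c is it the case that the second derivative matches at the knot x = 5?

p_0''(x) = 6 + 42·(x - 3), so p_0''(5) = 90. On the right, p_1''(5) = 2c, so c = 45.

45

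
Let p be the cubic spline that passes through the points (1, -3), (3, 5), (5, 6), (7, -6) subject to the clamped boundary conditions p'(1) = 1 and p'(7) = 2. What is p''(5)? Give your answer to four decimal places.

Write M_i for p''(x_i). With h_i = 2, 2, 2 and divided differences Δ_i = 4, 1/2, -6, the continuity of p' gives the tridiagonal system
  2·M_0 + 8·M_1 + 2·M_2 = 6(Δ_1 - Δ_0) = -21
  2·M_1 + 8·M_2 + 2·M_3 = 6(Δ_2 - Δ_1) = -39
Clamped end conditions give two more equations: 2h_0·M_0 + h_0·M_1 = 6(Δ_0 - p'(1)) = 18 and h_2·M_2 + 2h_2·M_3 = 6(p'(7) - Δ_2) = 48.
Solving: M_0 = 163/30, M_1 = -28/15, M_2 = -127/15, M_3 = 487/30.

-8.4667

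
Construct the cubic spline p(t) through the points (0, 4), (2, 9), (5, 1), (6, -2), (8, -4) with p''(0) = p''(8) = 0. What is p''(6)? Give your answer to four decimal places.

Let M_i = p''(x_i). Step sizes h_i = 2, 3, 1, 2; slopes of the chords Δ_i = (y_(i+1) - y_i)/h_i = 5/2, -8/3, -3, -1.
  2·M_0 + 10·M_1 + 3·M_2 = 6(Δ_1 - Δ_0) = -31
  3·M_1 + 8·M_2 + 1·M_3 = 6(Δ_2 - Δ_1) = -2
  1·M_2 + 6·M_3 + 2·M_4 = 6(Δ_3 - Δ_2) = 12
Natural end conditions: M_0 = M_4 = 0.
Solving: M_0 = 0, M_1 = -1385/416, M_2 = 159/208, M_3 = 779/416, M_4 = 0.

1.8726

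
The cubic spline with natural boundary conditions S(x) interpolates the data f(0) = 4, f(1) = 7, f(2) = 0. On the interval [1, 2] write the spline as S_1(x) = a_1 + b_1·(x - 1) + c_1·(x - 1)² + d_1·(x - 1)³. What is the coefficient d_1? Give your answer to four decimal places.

Put M_i = S'' at the i-th knot. Here h = (1, 1) and Δ = (3, -7), so the interior equations h_(i-1)·M_(i-1) + 2(h_(i-1)+h_i)·M_i + h_i·M_(i+1) = 6(Δ_i − Δ_(i-1)) read
  1·M_0 + 4·M_1 + 1·M_2 = 6(Δ_1 - Δ_0) = -60
Natural end conditions: M_0 = M_2 = 0.
Solving the tridiagonal system: M_0 = 0, M_1 = -15, M_2 = 0.
On [1, 2], with S_1(x) = a_1 + b_1·(x - 1) + c_1·(x - 1)² + d_1·(x - 1)³: c_1 = M_1/2 = -15/2, d_1 = (M_2 - M_1)/(6h_1) = 5/2, b_1 = Δ_1 - h_1(2M_1 + M_2)/6 = -2.

2.5000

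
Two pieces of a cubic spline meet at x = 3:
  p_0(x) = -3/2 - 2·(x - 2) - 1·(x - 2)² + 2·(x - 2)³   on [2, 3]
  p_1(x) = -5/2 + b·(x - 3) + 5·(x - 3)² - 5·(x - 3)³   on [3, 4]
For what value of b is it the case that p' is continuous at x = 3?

2

p_0'(x) = -2 - 2·(x - 2) + 6·(x - 2)², so p_0'(3) = 2. On the right, p_1'(3) = b, so b = 2.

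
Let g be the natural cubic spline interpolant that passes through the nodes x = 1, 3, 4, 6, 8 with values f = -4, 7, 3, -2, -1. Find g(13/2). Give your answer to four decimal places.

-2.0986

Write M_i for g''(x_i). With h_i = 2, 1, 2, 2 and divided differences Δ_i = 11/2, -4, -5/2, 1/2, the continuity of g' gives the tridiagonal system
  2·M_0 + 6·M_1 + 1·M_2 = 6(Δ_1 - Δ_0) = -57
  1·M_1 + 6·M_2 + 2·M_3 = 6(Δ_2 - Δ_1) = 9
  2·M_2 + 8·M_3 + 2·M_4 = 6(Δ_3 - Δ_2) = 18
Natural end conditions: M_0 = M_4 = 0.
Solving: M_0 = 0, M_1 = -159/16, M_2 = 21/8, M_3 = 51/32, M_4 = 0.
On [6, 8], g(x) = -2 - 9/16·(x - 6) + 51/64·(x - 6)² - 17/128·(x - 6)³.
With (x - 6) = 1/2: g(13/2) = -2149/1024.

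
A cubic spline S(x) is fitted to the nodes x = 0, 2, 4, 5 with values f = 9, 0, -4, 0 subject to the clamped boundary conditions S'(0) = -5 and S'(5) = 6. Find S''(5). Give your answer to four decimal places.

Let m_i = S''(x_i). Step sizes h_i = 2, 2, 1; slopes of the chords Δ_i = (y_(i+1) - y_i)/h_i = -9/2, -2, 4.
  2·m_0 + 8·m_1 + 2·m_2 = 6(Δ_1 - Δ_0) = 15
  2·m_1 + 6·m_2 + 1·m_3 = 6(Δ_2 - Δ_1) = 36
Clamped end conditions give two more equations: 2h_0·m_0 + h_0·m_1 = 6(Δ_0 - S'(0)) = 3 and h_2·m_2 + 2h_2·m_3 = 6(S'(5) - Δ_2) = 12.
Solving: m_0 = 25/46, m_1 = 19/46, m_2 = 122/23, m_3 = 77/23.

3.3478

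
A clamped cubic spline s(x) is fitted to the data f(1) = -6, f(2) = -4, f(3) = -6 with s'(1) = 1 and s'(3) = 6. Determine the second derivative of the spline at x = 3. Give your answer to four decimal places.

Put M_i = s'' at the i-th knot. Here h = (1, 1) and Δ = (2, -2), so the interior equations h_(i-1)·M_(i-1) + 2(h_(i-1)+h_i)·M_i + h_i·M_(i+1) = 6(Δ_i − Δ_(i-1)) read
  1·M_0 + 4·M_1 + 1·M_2 = 6(Δ_1 - Δ_0) = -24
Clamped end conditions give two more equations: 2h_0·M_0 + h_0·M_1 = 6(Δ_0 - s'(1)) = 6 and h_1·M_1 + 2h_1·M_2 = 6(s'(3) - Δ_1) = 48.
Forward elimination and back-substitution give M_0 = 23/2, M_1 = -17, M_2 = 65/2.

32.5000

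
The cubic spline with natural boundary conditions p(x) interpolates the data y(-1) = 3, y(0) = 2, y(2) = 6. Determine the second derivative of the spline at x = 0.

3

Let M_i = p''(x_i). Step sizes h_i = 1, 2; slopes of the chords Δ_i = (y_(i+1) - y_i)/h_i = -1, 2.
  1·M_0 + 6·M_1 + 2·M_2 = 6(Δ_1 - Δ_0) = 18
Natural end conditions: M_0 = M_2 = 0.
Solving the tridiagonal system: M_0 = 0, M_1 = 3, M_2 = 0.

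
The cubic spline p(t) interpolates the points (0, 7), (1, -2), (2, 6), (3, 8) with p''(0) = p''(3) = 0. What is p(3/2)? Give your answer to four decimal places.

With M_i denoting the second derivative at x_i, h_i = 1, 1, 1, and Δ_i = (y_(i+1) − y_i)/h_i = -9, 8, 2:
  1·M_0 + 4·M_1 + 1·M_2 = 6(Δ_1 - Δ_0) = 102
  1·M_1 + 4·M_2 + 1·M_3 = 6(Δ_2 - Δ_1) = -36
Natural end conditions: M_0 = M_3 = 0.
Solving: M_0 = 0, M_1 = 148/5, M_2 = -82/5, M_3 = 0.
On [1, 2], p(t) = -2 + 13/15·(t - 1) + 74/5·(t - 1)² - 23/3·(t - 1)³.
With (t - 1) = 1/2: p(3/2) = 47/40.

1.1750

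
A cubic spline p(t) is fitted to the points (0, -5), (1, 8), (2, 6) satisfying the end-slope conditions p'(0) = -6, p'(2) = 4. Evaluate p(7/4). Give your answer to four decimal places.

Let m_i = p''(x_i). Step sizes h_i = 1, 1; slopes of the chords Δ_i = (y_(i+1) - y_i)/h_i = 13, -2.
  1·m_0 + 4·m_1 + 1·m_2 = 6(Δ_1 - Δ_0) = -90
Clamped end conditions give two more equations: 2h_0·m_0 + h_0·m_1 = 6(Δ_0 - p'(0)) = 114 and h_1·m_1 + 2h_1·m_2 = 6(p'(2) - Δ_1) = 36.
Forward elimination and back-substitution give m_0 = 169/2, m_1 = -55, m_2 = 91/2.
On [1, 2], p(t) = 8 + 35/4·(t - 1) - 55/2·(t - 1)² + 67/4·(t - 1)³.
With (t - 1) = 3/4: p(7/4) = 1577/256.

6.1602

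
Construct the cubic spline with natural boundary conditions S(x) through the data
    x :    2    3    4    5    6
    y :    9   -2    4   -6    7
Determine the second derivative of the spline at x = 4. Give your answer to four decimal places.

Let M_i = S''(x_i). Step sizes h_i = 1, 1, 1, 1; slopes of the chords Δ_i = (y_(i+1) - y_i)/h_i = -11, 6, -10, 13.
  1·M_0 + 4·M_1 + 1·M_2 = 6(Δ_1 - Δ_0) = 102
  1·M_1 + 4·M_2 + 1·M_3 = 6(Δ_2 - Δ_1) = -96
  1·M_2 + 4·M_3 + 1·M_4 = 6(Δ_3 - Δ_2) = 138
Natural end conditions: M_0 = M_4 = 0.
Hence M_0 = 0, M_1 = 513/14, M_2 = -312/7, M_3 = 639/14, M_4 = 0.

-44.5714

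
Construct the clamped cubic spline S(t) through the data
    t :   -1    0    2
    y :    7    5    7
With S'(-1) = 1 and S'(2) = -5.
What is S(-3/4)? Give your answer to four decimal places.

Put M_i = S'' at the i-th knot. Here h = (1, 2) and Δ = (-2, 1), so the interior equations h_(i-1)·M_(i-1) + 2(h_(i-1)+h_i)·M_i + h_i·M_(i+1) = 6(Δ_i − Δ_(i-1)) read
  1·M_0 + 6·M_1 + 2·M_2 = 6(Δ_1 - Δ_0) = 18
Clamped end conditions give two more equations: 2h_0·M_0 + h_0·M_1 = 6(Δ_0 - S'(-1)) = -18 and h_1·M_1 + 2h_1·M_2 = 6(S'(2) - Δ_1) = -36.
Solving: M_0 = -14, M_1 = 10, M_2 = -14.
On [-1, 0], S(t) = 7 + 1·(t + 1) - 7·(t + 1)² + 4·(t + 1)³.
With (t + 1) = 1/4: S(-3/4) = 55/8.

6.8750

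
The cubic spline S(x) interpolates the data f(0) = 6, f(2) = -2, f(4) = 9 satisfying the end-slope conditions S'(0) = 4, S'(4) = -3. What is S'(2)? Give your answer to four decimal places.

0.8750

Put M_i = S'' at the i-th knot. Here h = (2, 2) and Δ = (-4, 11/2), so the interior equations h_(i-1)·M_(i-1) + 2(h_(i-1)+h_i)·M_i + h_i·M_(i+1) = 6(Δ_i − Δ_(i-1)) read
  2·M_0 + 8·M_1 + 2·M_2 = 6(Δ_1 - Δ_0) = 57
Clamped end conditions give two more equations: 2h_0·M_0 + h_0·M_1 = 6(Δ_0 - S'(0)) = -48 and h_1·M_1 + 2h_1·M_2 = 6(S'(4) - Δ_1) = -51.
Solving: M_0 = -167/8, M_1 = 71/4, M_2 = -173/8.
On [2, 4], S'(x) = b_1 + 2c_1·(x - 2) + 3d_1·(x - 2)² with b_1 = Δ_1 - h_1(2M_1 + M_2)/6 = 7/8, c_1 = M_1/2 = 71/8, d_1 = (M_2 - M_1)/(6h_1) = -105/32. So S'(2) = 7/8.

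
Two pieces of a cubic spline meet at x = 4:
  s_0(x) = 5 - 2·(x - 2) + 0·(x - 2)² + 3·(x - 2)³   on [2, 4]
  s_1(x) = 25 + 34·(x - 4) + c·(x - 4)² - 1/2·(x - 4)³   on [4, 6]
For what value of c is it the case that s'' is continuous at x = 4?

18

s_0''(x) = 0 + 18·(x - 2), so s_0''(4) = 36. On the right, s_1''(4) = 2c, so c = 18.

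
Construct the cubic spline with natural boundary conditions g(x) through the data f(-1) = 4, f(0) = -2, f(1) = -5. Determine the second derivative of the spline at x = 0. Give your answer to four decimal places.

Put M_i = g'' at the i-th knot. Here h = (1, 1) and Δ = (-6, -3), so the interior equations h_(i-1)·M_(i-1) + 2(h_(i-1)+h_i)·M_i + h_i·M_(i+1) = 6(Δ_i − Δ_(i-1)) read
  1·M_0 + 4·M_1 + 1·M_2 = 6(Δ_1 - Δ_0) = 18
Natural end conditions: M_0 = M_2 = 0.
Hence M_0 = 0, M_1 = 9/2, M_2 = 0.

4.5000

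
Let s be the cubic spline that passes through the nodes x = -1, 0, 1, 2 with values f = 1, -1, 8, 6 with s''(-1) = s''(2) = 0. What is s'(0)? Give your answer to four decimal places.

5.3333

Write σ_i for s''(x_i). With h_i = 1, 1, 1 and divided differences Δ_i = -2, 9, -2, the continuity of s' gives the tridiagonal system
  1·σ_0 + 4·σ_1 + 1·σ_2 = 6(Δ_1 - Δ_0) = 66
  1·σ_1 + 4·σ_2 + 1·σ_3 = 6(Δ_2 - Δ_1) = -66
Natural end conditions: σ_0 = σ_3 = 0.
Solving the tridiagonal system: σ_0 = 0, σ_1 = 22, σ_2 = -22, σ_3 = 0.
On [0, 1], s'(x) = b_1 + 2c_1·x + 3d_1·x² with b_1 = Δ_1 - h_1(2σ_1 + σ_2)/6 = 16/3, c_1 = σ_1/2 = 11, d_1 = (σ_2 - σ_1)/(6h_1) = -22/3. So s'(0) = 16/3.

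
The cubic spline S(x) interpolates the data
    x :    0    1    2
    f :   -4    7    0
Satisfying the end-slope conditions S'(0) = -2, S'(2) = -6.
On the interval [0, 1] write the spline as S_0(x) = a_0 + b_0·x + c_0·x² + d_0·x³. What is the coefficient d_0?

With m_i denoting the second derivative at x_i, h_i = 1, 1, and Δ_i = (y_(i+1) − y_i)/h_i = 11, -7:
  1·m_0 + 4·m_1 + 1·m_2 = 6(Δ_1 - Δ_0) = -108
Clamped end conditions give two more equations: 2h_0·m_0 + h_0·m_1 = 6(Δ_0 - S'(0)) = 78 and h_1·m_1 + 2h_1·m_2 = 6(S'(2) - Δ_1) = 6.
Forward elimination and back-substitution give m_0 = 64, m_1 = -50, m_2 = 28.
On [0, 1], with S_0(x) = a_0 + b_0·x + c_0·x² + d_0·x³: c_0 = m_0/2 = 32, d_0 = (m_1 - m_0)/(6h_0) = -19, b_0 = Δ_0 - h_0(2m_0 + m_1)/6 = -2.

-19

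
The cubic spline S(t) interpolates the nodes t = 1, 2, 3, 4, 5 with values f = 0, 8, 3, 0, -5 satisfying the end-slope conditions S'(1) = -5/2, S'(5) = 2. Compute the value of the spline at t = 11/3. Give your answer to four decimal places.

Put M_i = S'' at the i-th knot. Here h = (1, 1, 1, 1) and Δ = (8, -5, -3, -5), so the interior equations h_(i-1)·M_(i-1) + 2(h_(i-1)+h_i)·M_i + h_i·M_(i+1) = 6(Δ_i − Δ_(i-1)) read
  1·M_0 + 4·M_1 + 1·M_2 = 6(Δ_1 - Δ_0) = -78
  1·M_1 + 4·M_2 + 1·M_3 = 6(Δ_2 - Δ_1) = 12
  1·M_2 + 4·M_3 + 1·M_4 = 6(Δ_3 - Δ_2) = -12
Clamped end conditions give two more equations: 2h_0·M_0 + h_0·M_1 = 6(Δ_0 - S'(1)) = 63 and h_3·M_3 + 2h_3·M_4 = 6(S'(5) - Δ_3) = 42.
Solving: M_0 = 2763/56, M_1 = -999/28, M_2 = 123/8, M_3 = -387/28, M_4 = 1563/56.
On [3, 4], S(t) = 3 - 163/28·(t - 3) + 123/16·(t - 3)² - 545/112·(t - 3)³.
With (t - 3) = 2/3: S(11/3) = 827/756.

1.0939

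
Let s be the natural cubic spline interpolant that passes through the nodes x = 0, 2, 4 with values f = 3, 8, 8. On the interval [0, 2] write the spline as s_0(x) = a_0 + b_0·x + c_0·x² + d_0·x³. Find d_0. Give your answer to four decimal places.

-0.1563

Let M_i = s''(x_i). Step sizes h_i = 2, 2; slopes of the chords Δ_i = (y_(i+1) - y_i)/h_i = 5/2, 0.
  2·M_0 + 8·M_1 + 2·M_2 = 6(Δ_1 - Δ_0) = -15
Natural end conditions: M_0 = M_2 = 0.
Solving the tridiagonal system: M_0 = 0, M_1 = -15/8, M_2 = 0.
On [0, 2], with s_0(x) = a_0 + b_0·x + c_0·x² + d_0·x³: c_0 = M_0/2 = 0, d_0 = (M_1 - M_0)/(6h_0) = -5/32, b_0 = Δ_0 - h_0(2M_0 + M_1)/6 = 25/8.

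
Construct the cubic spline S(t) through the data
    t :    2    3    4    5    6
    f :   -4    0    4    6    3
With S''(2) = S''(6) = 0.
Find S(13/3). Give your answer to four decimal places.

5.1005

With M_i denoting the second derivative at x_i, h_i = 1, 1, 1, 1, and Δ_i = (y_(i+1) − y_i)/h_i = 4, 4, 2, -3:
  1·M_0 + 4·M_1 + 1·M_2 = 6(Δ_1 - Δ_0) = 0
  1·M_1 + 4·M_2 + 1·M_3 = 6(Δ_2 - Δ_1) = -12
  1·M_2 + 4·M_3 + 1·M_4 = 6(Δ_3 - Δ_2) = -30
Natural end conditions: M_0 = M_4 = 0.
Solving: M_0 = 0, M_1 = 9/28, M_2 = -9/7, M_3 = -201/28, M_4 = 0.
On [4, 5], S(t) = 4 + 29/8·(t - 4) - 9/14·(t - 4)² - 55/56·(t - 4)³.
With (t - 4) = 1/3: S(13/3) = 964/189.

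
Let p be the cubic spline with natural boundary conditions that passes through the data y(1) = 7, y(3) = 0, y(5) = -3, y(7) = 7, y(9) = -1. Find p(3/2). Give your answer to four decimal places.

Put m_i = p'' at the i-th knot. Here h = (2, 2, 2, 2) and Δ = (-7/2, -3/2, 5, -4), so the interior equations h_(i-1)·m_(i-1) + 2(h_(i-1)+h_i)·m_i + h_i·m_(i+1) = 6(Δ_i − Δ_(i-1)) read
  2·m_0 + 8·m_1 + 2·m_2 = 6(Δ_1 - Δ_0) = 12
  2·m_1 + 8·m_2 + 2·m_3 = 6(Δ_2 - Δ_1) = 39
  2·m_2 + 8·m_3 + 2·m_4 = 6(Δ_3 - Δ_2) = -54
Natural end conditions: m_0 = m_4 = 0.
Solving: m_0 = 0, m_1 = -15/56, m_2 = 99/14, m_3 = -477/56, m_4 = 0.
On [1, 3], p(t) = 7 - 191/56·(t - 1) + 0·(t - 1)² - 5/224·(t - 1)³.
With (t - 1) = 1/2: p(3/2) = 9483/1792.

5.2919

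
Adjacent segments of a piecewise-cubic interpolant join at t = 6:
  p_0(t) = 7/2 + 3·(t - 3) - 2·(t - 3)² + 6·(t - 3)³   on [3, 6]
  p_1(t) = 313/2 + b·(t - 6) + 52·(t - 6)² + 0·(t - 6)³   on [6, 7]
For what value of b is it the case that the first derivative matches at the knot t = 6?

p_0'(t) = 3 - 4·(t - 3) + 18·(t - 3)², so p_0'(6) = 153. On the right, p_1'(6) = b, so b = 153.

153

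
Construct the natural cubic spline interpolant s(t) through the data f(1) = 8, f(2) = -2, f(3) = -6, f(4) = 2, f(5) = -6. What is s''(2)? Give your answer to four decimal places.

Let M_i = s''(x_i). Step sizes h_i = 1, 1, 1, 1; slopes of the chords Δ_i = (y_(i+1) - y_i)/h_i = -10, -4, 8, -8.
  1·M_0 + 4·M_1 + 1·M_2 = 6(Δ_1 - Δ_0) = 36
  1·M_1 + 4·M_2 + 1·M_3 = 6(Δ_2 - Δ_1) = 72
  1·M_2 + 4·M_3 + 1·M_4 = 6(Δ_3 - Δ_2) = -96
Natural end conditions: M_0 = M_4 = 0.
Solving: M_0 = 0, M_1 = 39/14, M_2 = 174/7, M_3 = -423/14, M_4 = 0.

2.7857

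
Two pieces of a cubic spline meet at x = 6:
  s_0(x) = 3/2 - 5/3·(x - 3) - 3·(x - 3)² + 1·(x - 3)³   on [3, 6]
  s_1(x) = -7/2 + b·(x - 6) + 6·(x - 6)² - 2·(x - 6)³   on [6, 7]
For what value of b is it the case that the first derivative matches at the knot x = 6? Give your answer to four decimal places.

7.3333

s_0'(x) = -5/3 - 6·(x - 3) + 3·(x - 3)², so s_0'(6) = 22/3. On the right, s_1'(6) = b, so b = 22/3.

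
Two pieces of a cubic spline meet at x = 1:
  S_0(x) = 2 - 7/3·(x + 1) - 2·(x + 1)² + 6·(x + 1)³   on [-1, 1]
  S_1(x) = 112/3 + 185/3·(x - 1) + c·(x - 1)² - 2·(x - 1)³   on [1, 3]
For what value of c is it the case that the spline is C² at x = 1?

34

S_0''(x) = -4 + 36·(x + 1), so S_0''(1) = 68. On the right, S_1''(1) = 2c, so c = 34.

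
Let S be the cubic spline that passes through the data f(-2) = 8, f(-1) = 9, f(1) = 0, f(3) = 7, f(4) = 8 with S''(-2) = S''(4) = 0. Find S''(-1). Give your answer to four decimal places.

-8.7000

Let M_i = S''(x_i). Step sizes h_i = 1, 2, 2, 1; slopes of the chords Δ_i = (y_(i+1) - y_i)/h_i = 1, -9/2, 7/2, 1.
  1·M_0 + 6·M_1 + 2·M_2 = 6(Δ_1 - Δ_0) = -33
  2·M_1 + 8·M_2 + 2·M_3 = 6(Δ_2 - Δ_1) = 48
  2·M_2 + 6·M_3 + 1·M_4 = 6(Δ_3 - Δ_2) = -15
Natural end conditions: M_0 = M_4 = 0.
Hence M_0 = 0, M_1 = -87/10, M_2 = 48/5, M_3 = -57/10, M_4 = 0.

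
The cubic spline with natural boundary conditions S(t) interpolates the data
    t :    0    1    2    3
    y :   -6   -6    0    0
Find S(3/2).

-3

Let σ_i = S''(x_i). Step sizes h_i = 1, 1, 1; slopes of the chords Δ_i = (y_(i+1) - y_i)/h_i = 0, 6, 0.
  1·σ_0 + 4·σ_1 + 1·σ_2 = 6(Δ_1 - Δ_0) = 36
  1·σ_1 + 4·σ_2 + 1·σ_3 = 6(Δ_2 - Δ_1) = -36
Natural end conditions: σ_0 = σ_3 = 0.
Hence σ_0 = 0, σ_1 = 12, σ_2 = -12, σ_3 = 0.
On [1, 2], S(t) = -6 + 4·(t - 1) + 6·(t - 1)² - 4·(t - 1)³.
With (t - 1) = 1/2: S(3/2) = -3.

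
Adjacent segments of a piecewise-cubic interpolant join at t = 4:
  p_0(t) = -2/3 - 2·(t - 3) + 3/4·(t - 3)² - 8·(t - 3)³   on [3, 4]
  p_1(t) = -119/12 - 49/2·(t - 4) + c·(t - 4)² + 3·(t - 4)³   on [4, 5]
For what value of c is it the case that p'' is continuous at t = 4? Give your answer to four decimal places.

-23.2500

p_0''(t) = 3/2 - 48·(t - 3), so p_0''(4) = -93/2. On the right, p_1''(4) = 2c, so c = -93/4.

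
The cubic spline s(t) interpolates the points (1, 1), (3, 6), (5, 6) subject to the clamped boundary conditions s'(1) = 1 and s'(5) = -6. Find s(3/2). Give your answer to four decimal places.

1.7695

Let M_i = s''(x_i). Step sizes h_i = 2, 2; slopes of the chords Δ_i = (y_(i+1) - y_i)/h_i = 5/2, 0.
  2·M_0 + 8·M_1 + 2·M_2 = 6(Δ_1 - Δ_0) = -15
Clamped end conditions give two more equations: 2h_0·M_0 + h_0·M_1 = 6(Δ_0 - s'(1)) = 9 and h_1·M_1 + 2h_1·M_2 = 6(s'(5) - Δ_1) = -36.
Solving: M_0 = 19/8, M_1 = -1/4, M_2 = -71/8.
On [1, 3], s(t) = 1 + 1·(t - 1) + 19/16·(t - 1)² - 7/32·(t - 1)³.
With (t - 1) = 1/2: s(3/2) = 453/256.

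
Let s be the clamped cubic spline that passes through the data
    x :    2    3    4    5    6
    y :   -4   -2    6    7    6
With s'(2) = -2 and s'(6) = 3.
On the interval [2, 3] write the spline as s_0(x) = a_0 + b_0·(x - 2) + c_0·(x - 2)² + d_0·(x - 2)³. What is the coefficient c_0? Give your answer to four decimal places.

3.4107

Write M_i for s''(x_i). With h_i = 1, 1, 1, 1 and divided differences Δ_i = 2, 8, 1, -1, the continuity of s' gives the tridiagonal system
  1·M_0 + 4·M_1 + 1·M_2 = 6(Δ_1 - Δ_0) = 36
  1·M_1 + 4·M_2 + 1·M_3 = 6(Δ_2 - Δ_1) = -42
  1·M_2 + 4·M_3 + 1·M_4 = 6(Δ_3 - Δ_2) = -12
Clamped end conditions give two more equations: 2h_0·M_0 + h_0·M_1 = 6(Δ_0 - s'(2)) = 24 and h_3·M_3 + 2h_3·M_4 = 6(s'(6) - Δ_3) = 24.
Solving: M_0 = 191/28, M_1 = 145/14, M_2 = -49/4, M_3 = -47/14, M_4 = 383/28.
On [2, 3], with s_0(x) = a_0 + b_0·(x - 2) + c_0·(x - 2)² + d_0·(x - 2)³: c_0 = M_0/2 = 191/56, d_0 = (M_1 - M_0)/(6h_0) = 33/56, b_0 = Δ_0 - h_0(2M_0 + M_1)/6 = -2.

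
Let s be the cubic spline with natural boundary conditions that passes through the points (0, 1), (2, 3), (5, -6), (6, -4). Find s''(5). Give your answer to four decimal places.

With M_i denoting the second derivative at x_i, h_i = 2, 3, 1, and Δ_i = (y_(i+1) − y_i)/h_i = 1, -3, 2:
  2·M_0 + 10·M_1 + 3·M_2 = 6(Δ_1 - Δ_0) = -24
  3·M_1 + 8·M_2 + 1·M_3 = 6(Δ_2 - Δ_1) = 30
Natural end conditions: M_0 = M_3 = 0.
Solving the tridiagonal system: M_0 = 0, M_1 = -282/71, M_2 = 372/71, M_3 = 0.

5.2394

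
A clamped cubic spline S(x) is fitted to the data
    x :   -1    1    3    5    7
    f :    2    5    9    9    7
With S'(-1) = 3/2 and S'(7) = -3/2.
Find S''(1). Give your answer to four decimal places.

0.9107

Put σ_i = S'' at the i-th knot. Here h = (2, 2, 2, 2) and Δ = (3/2, 2, 0, -1), so the interior equations h_(i-1)·σ_(i-1) + 2(h_(i-1)+h_i)·σ_i + h_i·σ_(i+1) = 6(Δ_i − Δ_(i-1)) read
  2·σ_0 + 8·σ_1 + 2·σ_2 = 6(Δ_1 - Δ_0) = 3
  2·σ_1 + 8·σ_2 + 2·σ_3 = 6(Δ_2 - Δ_1) = -12
  2·σ_2 + 8·σ_3 + 2·σ_4 = 6(Δ_3 - Δ_2) = -6
Clamped end conditions give two more equations: 2h_0·σ_0 + h_0·σ_1 = 6(Δ_0 - S'(-1)) = 0 and h_3·σ_3 + 2h_3·σ_4 = 6(S'(7) - Δ_3) = -3.
Forward elimination and back-substitution give σ_0 = -51/112, σ_1 = 51/56, σ_2 = -27/16, σ_3 = -9/56, σ_4 = -75/112.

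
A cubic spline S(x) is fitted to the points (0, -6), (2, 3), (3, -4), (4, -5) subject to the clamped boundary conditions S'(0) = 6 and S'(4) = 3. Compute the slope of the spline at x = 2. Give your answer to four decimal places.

-3.8182

Write M_i for S''(x_i). With h_i = 2, 1, 1 and divided differences Δ_i = 9/2, -7, -1, the continuity of S' gives the tridiagonal system
  2·M_0 + 6·M_1 + 1·M_2 = 6(Δ_1 - Δ_0) = -69
  1·M_1 + 4·M_2 + 1·M_3 = 6(Δ_2 - Δ_1) = 36
Clamped end conditions give two more equations: 2h_0·M_0 + h_0·M_1 = 6(Δ_0 - S'(0)) = -9 and h_2·M_2 + 2h_2·M_3 = 6(S'(4) - Δ_2) = 24.
Solving the tridiagonal system: M_0 = 117/22, M_1 = -333/22, M_2 = 123/11, M_3 = 141/22.
On [2, 3], S'(x) = b_1 + 2c_1·(x - 2) + 3d_1·(x - 2)² with b_1 = Δ_1 - h_1(2M_1 + M_2)/6 = -42/11, c_1 = M_1/2 = -333/44, d_1 = (M_2 - M_1)/(6h_1) = 193/44. So S'(2) = -42/11.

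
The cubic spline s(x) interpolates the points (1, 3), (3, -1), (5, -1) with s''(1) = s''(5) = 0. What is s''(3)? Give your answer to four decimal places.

With M_i denoting the second derivative at x_i, h_i = 2, 2, and Δ_i = (y_(i+1) − y_i)/h_i = -2, 0:
  2·M_0 + 8·M_1 + 2·M_2 = 6(Δ_1 - Δ_0) = 12
Natural end conditions: M_0 = M_2 = 0.
Forward elimination and back-substitution give M_0 = 0, M_1 = 3/2, M_2 = 0.

1.5000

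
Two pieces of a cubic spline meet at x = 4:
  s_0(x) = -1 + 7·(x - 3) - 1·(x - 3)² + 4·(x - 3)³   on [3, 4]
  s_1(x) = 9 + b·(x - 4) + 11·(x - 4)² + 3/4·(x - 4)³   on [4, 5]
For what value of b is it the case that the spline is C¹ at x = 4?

17

s_0'(x) = 7 - 2·(x - 3) + 12·(x - 3)², so s_0'(4) = 17. On the right, s_1'(4) = b, so b = 17.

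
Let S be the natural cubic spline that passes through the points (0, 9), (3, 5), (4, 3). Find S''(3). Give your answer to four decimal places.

With M_i denoting the second derivative at x_i, h_i = 3, 1, and Δ_i = (y_(i+1) − y_i)/h_i = -4/3, -2:
  3·M_0 + 8·M_1 + 1·M_2 = 6(Δ_1 - Δ_0) = -4
Natural end conditions: M_0 = M_2 = 0.
Solving the tridiagonal system: M_0 = 0, M_1 = -1/2, M_2 = 0.

-0.5000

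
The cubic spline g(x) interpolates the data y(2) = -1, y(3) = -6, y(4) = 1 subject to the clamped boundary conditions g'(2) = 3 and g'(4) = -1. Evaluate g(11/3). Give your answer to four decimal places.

Let M_i = g''(x_i). Step sizes h_i = 1, 1; slopes of the chords Δ_i = (y_(i+1) - y_i)/h_i = -5, 7.
  1·M_0 + 4·M_1 + 1·M_2 = 6(Δ_1 - Δ_0) = 72
Clamped end conditions give two more equations: 2h_0·M_0 + h_0·M_1 = 6(Δ_0 - g'(2)) = -48 and h_1·M_1 + 2h_1·M_2 = 6(g'(4) - Δ_1) = -48.
Solving the tridiagonal system: M_0 = -44, M_1 = 40, M_2 = -44.
On [3, 4], g(x) = -6 + 1·(x - 3) + 20·(x - 3)² - 14·(x - 3)³.
With (x - 3) = 2/3: g(11/3) = -16/27.

-0.5926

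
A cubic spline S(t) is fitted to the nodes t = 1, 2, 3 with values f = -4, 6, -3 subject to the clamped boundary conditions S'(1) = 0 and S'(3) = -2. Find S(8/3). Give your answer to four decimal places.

With σ_i denoting the second derivative at x_i, h_i = 1, 1, and Δ_i = (y_(i+1) − y_i)/h_i = 10, -9:
  1·σ_0 + 4·σ_1 + 1·σ_2 = 6(Δ_1 - Δ_0) = -114
Clamped end conditions give two more equations: 2h_0·σ_0 + h_0·σ_1 = 6(Δ_0 - S'(1)) = 60 and h_1·σ_1 + 2h_1·σ_2 = 6(S'(3) - Δ_1) = 42.
Solving: σ_0 = 115/2, σ_1 = -55, σ_2 = 97/2.
On [2, 3], S(t) = 6 + 5/4·(t - 2) - 55/2·(t - 2)² + 69/4·(t - 2)³.
With (t - 2) = 2/3: S(8/3) = -5/18.

-0.2778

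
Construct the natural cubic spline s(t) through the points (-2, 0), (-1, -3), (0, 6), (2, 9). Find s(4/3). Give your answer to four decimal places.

10.1643

With σ_i denoting the second derivative at x_i, h_i = 1, 1, 2, and Δ_i = (y_(i+1) − y_i)/h_i = -3, 9, 3/2:
  1·σ_0 + 4·σ_1 + 1·σ_2 = 6(Δ_1 - Δ_0) = 72
  1·σ_1 + 6·σ_2 + 2·σ_3 = 6(Δ_2 - Δ_1) = -45
Natural end conditions: σ_0 = σ_3 = 0.
Solving the tridiagonal system: σ_0 = 0, σ_1 = 477/23, σ_2 = -252/23, σ_3 = 0.
On [0, 2], s(t) = 6 + 405/46·t - 126/23·t² + 21/23·t³.
With t = 4/3: s(4/3) = 2104/207.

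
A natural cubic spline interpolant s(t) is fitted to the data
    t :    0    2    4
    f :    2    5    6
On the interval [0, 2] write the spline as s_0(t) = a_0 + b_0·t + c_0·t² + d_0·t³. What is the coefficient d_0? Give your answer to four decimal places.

Write σ_i for s''(x_i). With h_i = 2, 2 and divided differences Δ_i = 3/2, 1/2, the continuity of s' gives the tridiagonal system
  2·σ_0 + 8·σ_1 + 2·σ_2 = 6(Δ_1 - Δ_0) = -6
Natural end conditions: σ_0 = σ_2 = 0.
Hence σ_0 = 0, σ_1 = -3/4, σ_2 = 0.
On [0, 2], with s_0(t) = a_0 + b_0·t + c_0·t² + d_0·t³: c_0 = σ_0/2 = 0, d_0 = (σ_1 - σ_0)/(6h_0) = -1/16, b_0 = Δ_0 - h_0(2σ_0 + σ_1)/6 = 7/4.

-0.0625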